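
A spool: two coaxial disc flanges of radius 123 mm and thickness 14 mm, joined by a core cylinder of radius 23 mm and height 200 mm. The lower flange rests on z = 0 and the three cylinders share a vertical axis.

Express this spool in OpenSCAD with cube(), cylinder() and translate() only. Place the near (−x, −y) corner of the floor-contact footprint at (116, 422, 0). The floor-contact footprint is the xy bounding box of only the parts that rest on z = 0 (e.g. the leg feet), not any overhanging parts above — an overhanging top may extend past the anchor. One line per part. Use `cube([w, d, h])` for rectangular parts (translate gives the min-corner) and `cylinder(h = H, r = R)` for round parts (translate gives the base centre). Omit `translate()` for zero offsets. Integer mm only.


translate([239, 545, 0]) cylinder(h = 14, r = 123);
translate([239, 545, 14]) cylinder(h = 200, r = 23);
translate([239, 545, 214]) cylinder(h = 14, r = 123);


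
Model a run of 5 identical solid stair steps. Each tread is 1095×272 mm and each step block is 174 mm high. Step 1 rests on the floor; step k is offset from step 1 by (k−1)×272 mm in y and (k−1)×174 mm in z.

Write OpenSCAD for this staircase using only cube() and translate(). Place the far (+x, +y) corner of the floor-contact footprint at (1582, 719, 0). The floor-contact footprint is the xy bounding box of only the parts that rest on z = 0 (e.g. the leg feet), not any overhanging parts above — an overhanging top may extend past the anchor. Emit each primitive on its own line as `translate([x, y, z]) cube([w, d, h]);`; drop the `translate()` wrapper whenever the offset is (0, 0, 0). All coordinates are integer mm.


translate([487, 447, 0]) cube([1095, 272, 174]);
translate([487, 719, 174]) cube([1095, 272, 174]);
translate([487, 991, 348]) cube([1095, 272, 174]);
translate([487, 1263, 522]) cube([1095, 272, 174]);
translate([487, 1535, 696]) cube([1095, 272, 174]);


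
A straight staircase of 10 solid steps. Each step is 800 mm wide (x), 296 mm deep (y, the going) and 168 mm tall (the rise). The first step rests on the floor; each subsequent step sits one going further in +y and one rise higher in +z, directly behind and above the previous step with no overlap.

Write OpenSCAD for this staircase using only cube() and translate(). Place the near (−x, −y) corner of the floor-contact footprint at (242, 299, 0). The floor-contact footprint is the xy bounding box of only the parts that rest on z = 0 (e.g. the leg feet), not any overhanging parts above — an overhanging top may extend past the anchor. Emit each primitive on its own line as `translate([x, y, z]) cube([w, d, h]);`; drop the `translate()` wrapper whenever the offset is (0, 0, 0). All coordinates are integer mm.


translate([242, 299, 0]) cube([800, 296, 168]);
translate([242, 595, 168]) cube([800, 296, 168]);
translate([242, 891, 336]) cube([800, 296, 168]);
translate([242, 1187, 504]) cube([800, 296, 168]);
translate([242, 1483, 672]) cube([800, 296, 168]);
translate([242, 1779, 840]) cube([800, 296, 168]);
translate([242, 2075, 1008]) cube([800, 296, 168]);
translate([242, 2371, 1176]) cube([800, 296, 168]);
translate([242, 2667, 1344]) cube([800, 296, 168]);
translate([242, 2963, 1512]) cube([800, 296, 168]);


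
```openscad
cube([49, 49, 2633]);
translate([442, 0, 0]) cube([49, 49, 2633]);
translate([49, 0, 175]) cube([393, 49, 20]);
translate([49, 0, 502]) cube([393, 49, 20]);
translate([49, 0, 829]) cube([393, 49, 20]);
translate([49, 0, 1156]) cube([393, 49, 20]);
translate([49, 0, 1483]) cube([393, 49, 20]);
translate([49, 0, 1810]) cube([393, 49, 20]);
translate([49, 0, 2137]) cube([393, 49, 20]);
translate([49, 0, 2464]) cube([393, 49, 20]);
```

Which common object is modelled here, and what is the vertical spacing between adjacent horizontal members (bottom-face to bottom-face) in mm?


A ladder. The rung spacing is 327 mm.

Two tall 49×49 posts with 8 short bars between them — a ladder. Adjacent rungs sit at z = 175 and z = 502, so the spacing is 502 − 175 = 327 mm.


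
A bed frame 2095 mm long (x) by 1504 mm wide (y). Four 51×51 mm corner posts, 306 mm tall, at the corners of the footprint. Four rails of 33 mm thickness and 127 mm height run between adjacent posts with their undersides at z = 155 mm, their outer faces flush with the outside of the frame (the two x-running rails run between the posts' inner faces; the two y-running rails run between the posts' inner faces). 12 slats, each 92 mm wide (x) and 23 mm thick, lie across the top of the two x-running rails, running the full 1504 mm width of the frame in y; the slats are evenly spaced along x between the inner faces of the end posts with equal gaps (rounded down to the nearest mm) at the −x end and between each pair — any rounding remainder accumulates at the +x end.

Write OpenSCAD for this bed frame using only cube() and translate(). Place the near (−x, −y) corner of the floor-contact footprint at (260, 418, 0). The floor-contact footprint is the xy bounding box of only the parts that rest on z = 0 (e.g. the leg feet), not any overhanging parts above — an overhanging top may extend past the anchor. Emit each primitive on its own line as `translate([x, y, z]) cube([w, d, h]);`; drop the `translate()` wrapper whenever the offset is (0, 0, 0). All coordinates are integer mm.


// slat z = rail_z + rail_h = 155 + 127 = 282
// slat gap = ⌊(1993 − 12·92) / 13⌋ = 68
translate([260, 418, 0]) cube([51, 51, 306]);
translate([260, 1871, 0]) cube([51, 51, 306]);
translate([2304, 418, 0]) cube([51, 51, 306]);
translate([2304, 1871, 0]) cube([51, 51, 306]);
translate([311, 418, 155]) cube([1993, 33, 127]);
translate([311, 1889, 155]) cube([1993, 33, 127]);
translate([260, 469, 155]) cube([33, 1402, 127]);
translate([2322, 469, 155]) cube([33, 1402, 127]);
translate([379, 418, 282]) cube([92, 1504, 23]);
translate([539, 418, 282]) cube([92, 1504, 23]);
translate([699, 418, 282]) cube([92, 1504, 23]);
translate([859, 418, 282]) cube([92, 1504, 23]);
translate([1019, 418, 282]) cube([92, 1504, 23]);
translate([1179, 418, 282]) cube([92, 1504, 23]);
translate([1339, 418, 282]) cube([92, 1504, 23]);
translate([1499, 418, 282]) cube([92, 1504, 23]);
translate([1659, 418, 282]) cube([92, 1504, 23]);
translate([1819, 418, 282]) cube([92, 1504, 23]);
translate([1979, 418, 282]) cube([92, 1504, 23]);
translate([2139, 418, 282]) cube([92, 1504, 23]);


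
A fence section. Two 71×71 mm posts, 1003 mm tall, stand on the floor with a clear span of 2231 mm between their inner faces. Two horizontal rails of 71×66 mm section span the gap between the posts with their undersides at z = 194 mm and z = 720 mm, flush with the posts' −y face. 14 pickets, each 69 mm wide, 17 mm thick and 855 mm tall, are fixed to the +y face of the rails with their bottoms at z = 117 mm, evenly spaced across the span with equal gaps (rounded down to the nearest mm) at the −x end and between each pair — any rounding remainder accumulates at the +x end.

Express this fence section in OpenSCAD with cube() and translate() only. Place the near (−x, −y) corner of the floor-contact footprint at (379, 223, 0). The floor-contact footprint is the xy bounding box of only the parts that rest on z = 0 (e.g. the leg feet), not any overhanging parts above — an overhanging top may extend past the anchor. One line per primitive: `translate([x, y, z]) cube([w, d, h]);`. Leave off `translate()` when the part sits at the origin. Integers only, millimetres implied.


translate([379, 223, 0]) cube([71, 71, 1003]);
translate([2681, 223, 0]) cube([71, 71, 1003]);
translate([450, 223, 194]) cube([2231, 71, 66]);
translate([450, 223, 720]) cube([2231, 71, 66]);
translate([534, 294, 117]) cube([69, 17, 855]);
translate([687, 294, 117]) cube([69, 17, 855]);
translate([840, 294, 117]) cube([69, 17, 855]);
translate([993, 294, 117]) cube([69, 17, 855]);
translate([1146, 294, 117]) cube([69, 17, 855]);
translate([1299, 294, 117]) cube([69, 17, 855]);
translate([1452, 294, 117]) cube([69, 17, 855]);
translate([1605, 294, 117]) cube([69, 17, 855]);
translate([1758, 294, 117]) cube([69, 17, 855]);
translate([1911, 294, 117]) cube([69, 17, 855]);
translate([2064, 294, 117]) cube([69, 17, 855]);
translate([2217, 294, 117]) cube([69, 17, 855]);
translate([2370, 294, 117]) cube([69, 17, 855]);
translate([2523, 294, 117]) cube([69, 17, 855]);


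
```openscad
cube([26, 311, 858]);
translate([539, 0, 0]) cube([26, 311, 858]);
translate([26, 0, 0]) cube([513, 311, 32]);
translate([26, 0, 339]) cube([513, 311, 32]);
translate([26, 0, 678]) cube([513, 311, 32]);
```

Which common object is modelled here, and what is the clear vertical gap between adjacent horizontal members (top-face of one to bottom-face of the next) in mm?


A bookshelf. The clear shelf gap is 307 mm.

Two tall side panels with 3 horizontal boards between them — a bookshelf. The first two shelf undersides are at z = 0 and z = 339; with shelf thickness 32, the clear gap is 339 − 0 − 32 = 307 mm.


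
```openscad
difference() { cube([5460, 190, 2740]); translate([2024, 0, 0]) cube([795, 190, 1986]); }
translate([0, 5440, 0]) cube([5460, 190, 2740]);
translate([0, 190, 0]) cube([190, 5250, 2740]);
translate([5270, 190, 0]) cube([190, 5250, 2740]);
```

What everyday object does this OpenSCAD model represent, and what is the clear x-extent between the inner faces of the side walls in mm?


A single room. The interior width is 5080 mm.

Four walls enclosing a rectangle with a door in the front wall — a room. Outside width 5460 minus two 190 mm walls gives 5080 mm.


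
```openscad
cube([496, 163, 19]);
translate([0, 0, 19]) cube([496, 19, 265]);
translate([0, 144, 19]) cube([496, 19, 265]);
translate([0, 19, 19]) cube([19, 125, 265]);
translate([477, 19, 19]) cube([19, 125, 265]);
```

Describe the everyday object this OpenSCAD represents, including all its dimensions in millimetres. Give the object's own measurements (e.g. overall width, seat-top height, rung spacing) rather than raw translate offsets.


An open-topped rectangular box: outside dimensions 496×163×284 mm, with a uniform wall and base thickness of 19 mm. The base is a full 496×163 slab on the floor; four walls sit on top of the base. The front and back walls (the −y and +y sides) span the full width; the two side walls fit between them.


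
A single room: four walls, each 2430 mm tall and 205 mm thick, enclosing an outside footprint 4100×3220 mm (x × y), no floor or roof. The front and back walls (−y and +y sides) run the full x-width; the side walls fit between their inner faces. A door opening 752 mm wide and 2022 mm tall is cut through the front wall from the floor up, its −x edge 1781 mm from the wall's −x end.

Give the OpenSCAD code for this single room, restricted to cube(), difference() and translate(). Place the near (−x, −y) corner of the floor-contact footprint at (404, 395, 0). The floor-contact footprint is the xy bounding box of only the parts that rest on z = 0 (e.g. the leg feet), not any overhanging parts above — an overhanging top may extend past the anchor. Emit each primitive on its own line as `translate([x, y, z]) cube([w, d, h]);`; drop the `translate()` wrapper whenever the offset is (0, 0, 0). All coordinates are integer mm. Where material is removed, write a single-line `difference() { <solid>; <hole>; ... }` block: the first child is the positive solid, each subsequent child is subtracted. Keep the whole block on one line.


difference() { translate([404, 395, 0]) cube([4100, 205, 2430]); translate([2185, 395, 0]) cube([752, 205, 2022]); }
translate([404, 3410, 0]) cube([4100, 205, 2430]);
translate([404, 600, 0]) cube([205, 2810, 2430]);
translate([4299, 600, 0]) cube([205, 2810, 2430]);


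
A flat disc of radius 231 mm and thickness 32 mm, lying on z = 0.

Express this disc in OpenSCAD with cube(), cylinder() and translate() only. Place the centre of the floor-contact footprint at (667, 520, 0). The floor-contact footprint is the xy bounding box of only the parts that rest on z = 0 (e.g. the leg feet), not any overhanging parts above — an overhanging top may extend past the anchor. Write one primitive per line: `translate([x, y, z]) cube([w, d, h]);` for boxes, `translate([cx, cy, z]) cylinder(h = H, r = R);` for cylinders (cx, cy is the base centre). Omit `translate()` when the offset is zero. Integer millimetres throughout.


translate([667, 520, 0]) cylinder(h = 32, r = 231);


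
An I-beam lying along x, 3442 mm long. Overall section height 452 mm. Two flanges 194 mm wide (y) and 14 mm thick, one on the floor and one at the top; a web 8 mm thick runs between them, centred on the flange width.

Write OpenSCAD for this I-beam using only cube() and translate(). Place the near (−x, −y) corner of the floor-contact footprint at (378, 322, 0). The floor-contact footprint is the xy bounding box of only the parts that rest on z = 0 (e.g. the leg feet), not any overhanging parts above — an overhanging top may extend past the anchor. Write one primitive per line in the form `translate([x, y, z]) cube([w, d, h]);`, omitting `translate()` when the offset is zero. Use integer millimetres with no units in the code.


translate([378, 322, 0]) cube([3442, 194, 14]);
translate([378, 415, 14]) cube([3442, 8, 424]);
translate([378, 322, 438]) cube([3442, 194, 14]);


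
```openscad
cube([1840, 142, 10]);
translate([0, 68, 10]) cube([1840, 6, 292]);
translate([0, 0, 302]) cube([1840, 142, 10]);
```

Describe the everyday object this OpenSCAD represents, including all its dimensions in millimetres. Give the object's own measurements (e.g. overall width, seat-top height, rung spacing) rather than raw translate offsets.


An I-beam lying along x, 1840 mm long. Overall section height 312 mm. Two flanges 142 mm wide (y) and 10 mm thick, one on the floor and one at the top; a web 6 mm thick runs between them, centred on the flange width.


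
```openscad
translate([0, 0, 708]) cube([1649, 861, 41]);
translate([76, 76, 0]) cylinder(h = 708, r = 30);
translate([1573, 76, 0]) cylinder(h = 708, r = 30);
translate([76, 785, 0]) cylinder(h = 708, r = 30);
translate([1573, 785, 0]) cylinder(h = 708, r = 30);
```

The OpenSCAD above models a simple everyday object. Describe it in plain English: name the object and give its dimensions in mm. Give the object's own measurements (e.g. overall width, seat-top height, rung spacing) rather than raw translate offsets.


A table: top 1649 mm (x) × 861 mm (y), 41 mm thick, upper face at z = 749 mm, on four round legs of 60 mm diameter, each leg's bounding box inset 46 mm from the nearest pair of top edges from z = 0 to the bottom of the top.


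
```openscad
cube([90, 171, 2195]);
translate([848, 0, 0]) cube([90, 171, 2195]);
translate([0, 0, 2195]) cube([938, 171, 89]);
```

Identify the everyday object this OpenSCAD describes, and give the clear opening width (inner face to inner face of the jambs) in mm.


A door frame. The clear opening width is 758 mm.

Two 2195 mm tall posts with a header on top — a door frame. The left jamb is 90 mm wide at x = 0; the right jamb starts at x = 848. The clear opening is 848 − 90 = 758 mm.


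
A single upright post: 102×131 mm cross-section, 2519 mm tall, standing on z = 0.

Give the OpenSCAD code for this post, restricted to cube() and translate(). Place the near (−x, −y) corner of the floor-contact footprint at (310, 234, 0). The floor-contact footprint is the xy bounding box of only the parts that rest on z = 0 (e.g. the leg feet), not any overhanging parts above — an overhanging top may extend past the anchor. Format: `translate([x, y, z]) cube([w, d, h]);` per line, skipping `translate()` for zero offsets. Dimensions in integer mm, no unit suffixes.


translate([310, 234, 0]) cube([102, 131, 2519]);


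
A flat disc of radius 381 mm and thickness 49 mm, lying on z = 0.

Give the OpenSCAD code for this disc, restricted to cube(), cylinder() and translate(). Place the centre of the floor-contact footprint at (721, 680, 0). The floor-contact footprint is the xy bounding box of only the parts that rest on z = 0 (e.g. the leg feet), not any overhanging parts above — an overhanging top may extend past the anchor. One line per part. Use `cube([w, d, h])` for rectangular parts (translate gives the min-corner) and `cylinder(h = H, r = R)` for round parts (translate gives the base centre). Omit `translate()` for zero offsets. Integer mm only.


translate([721, 680, 0]) cylinder(h = 49, r = 381);


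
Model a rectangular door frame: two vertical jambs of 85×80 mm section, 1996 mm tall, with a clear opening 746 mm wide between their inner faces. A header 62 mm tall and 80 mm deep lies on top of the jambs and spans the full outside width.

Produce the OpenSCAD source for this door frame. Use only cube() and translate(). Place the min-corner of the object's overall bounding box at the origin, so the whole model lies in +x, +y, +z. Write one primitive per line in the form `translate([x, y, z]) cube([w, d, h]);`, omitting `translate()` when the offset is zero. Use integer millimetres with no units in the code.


cube([85, 80, 1996]);
translate([831, 0, 0]) cube([85, 80, 1996]);
translate([0, 0, 1996]) cube([916, 80, 62]);


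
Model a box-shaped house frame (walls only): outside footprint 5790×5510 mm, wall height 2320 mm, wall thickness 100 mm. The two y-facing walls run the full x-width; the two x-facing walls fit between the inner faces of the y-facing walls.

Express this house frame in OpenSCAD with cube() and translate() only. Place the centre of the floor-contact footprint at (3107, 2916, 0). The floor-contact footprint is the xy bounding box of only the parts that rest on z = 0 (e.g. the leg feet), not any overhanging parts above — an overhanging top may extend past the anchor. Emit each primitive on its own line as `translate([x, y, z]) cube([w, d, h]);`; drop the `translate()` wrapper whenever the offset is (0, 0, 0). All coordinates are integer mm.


translate([212, 161, 0]) cube([5790, 100, 2320]);
translate([212, 5571, 0]) cube([5790, 100, 2320]);
translate([212, 261, 0]) cube([100, 5310, 2320]);
translate([5902, 261, 0]) cube([100, 5310, 2320]);


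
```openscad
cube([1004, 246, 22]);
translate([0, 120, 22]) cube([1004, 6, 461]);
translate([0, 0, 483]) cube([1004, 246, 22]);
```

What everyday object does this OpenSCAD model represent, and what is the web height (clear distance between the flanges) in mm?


An I-beam. The web height is 461 mm.

Two wide flanges with a thin centred web — an I-beam. Overall 505 mm minus two 22 mm flanges gives a web of 505 − 2·22 = 461 mm.


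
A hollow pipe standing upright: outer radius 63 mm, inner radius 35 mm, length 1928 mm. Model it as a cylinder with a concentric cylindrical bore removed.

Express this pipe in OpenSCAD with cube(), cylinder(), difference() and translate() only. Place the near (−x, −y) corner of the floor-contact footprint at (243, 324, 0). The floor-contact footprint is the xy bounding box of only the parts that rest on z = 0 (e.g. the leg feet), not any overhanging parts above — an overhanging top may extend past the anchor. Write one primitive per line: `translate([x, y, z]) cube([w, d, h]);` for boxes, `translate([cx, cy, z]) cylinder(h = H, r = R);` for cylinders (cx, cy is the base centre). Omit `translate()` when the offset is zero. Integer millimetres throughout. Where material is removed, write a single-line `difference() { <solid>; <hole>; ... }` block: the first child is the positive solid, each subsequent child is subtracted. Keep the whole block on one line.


difference() { translate([306, 387, 0]) cylinder(h = 1928, r = 63); translate([306, 387, 0]) cylinder(h = 1928, r = 35); }


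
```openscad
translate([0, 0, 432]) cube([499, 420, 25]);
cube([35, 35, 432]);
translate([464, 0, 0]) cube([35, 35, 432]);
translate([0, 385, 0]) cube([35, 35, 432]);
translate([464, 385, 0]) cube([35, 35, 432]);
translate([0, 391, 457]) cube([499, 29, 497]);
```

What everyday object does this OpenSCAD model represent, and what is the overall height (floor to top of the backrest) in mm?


A chair. The overall height is 954 mm.

A slab on four corner posts with a tall panel at the back — a chair. The seat slab sits at z = 432 with thickness 25, and the 497 mm backrest starts at the seat top, so the overall height is 432 + 25 + 497 = 954 mm.


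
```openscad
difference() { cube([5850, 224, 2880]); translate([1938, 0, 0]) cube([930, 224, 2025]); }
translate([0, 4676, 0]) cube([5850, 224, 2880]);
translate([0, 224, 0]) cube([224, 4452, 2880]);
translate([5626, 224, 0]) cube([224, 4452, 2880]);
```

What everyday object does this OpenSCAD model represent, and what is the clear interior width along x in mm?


A single room. The interior width is 5402 mm.

Four walls enclosing a rectangle with a door in the front wall — a room. Outside width 5850 minus two 224 mm walls gives 5402 mm.


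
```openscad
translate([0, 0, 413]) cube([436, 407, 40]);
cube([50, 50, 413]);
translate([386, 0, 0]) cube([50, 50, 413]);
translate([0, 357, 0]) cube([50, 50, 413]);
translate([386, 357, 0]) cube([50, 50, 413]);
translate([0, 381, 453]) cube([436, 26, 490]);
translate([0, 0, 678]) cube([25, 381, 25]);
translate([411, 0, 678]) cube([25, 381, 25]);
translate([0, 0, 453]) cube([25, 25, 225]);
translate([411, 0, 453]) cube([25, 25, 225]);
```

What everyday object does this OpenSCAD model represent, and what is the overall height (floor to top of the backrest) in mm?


A chair. The overall height is 943 mm.

A slab on four corner posts with a tall panel at the back — a chair. The seat slab sits at z = 413 with thickness 40, and the 490 mm backrest starts at the seat top, so the overall height is 413 + 40 + 490 = 943 mm.


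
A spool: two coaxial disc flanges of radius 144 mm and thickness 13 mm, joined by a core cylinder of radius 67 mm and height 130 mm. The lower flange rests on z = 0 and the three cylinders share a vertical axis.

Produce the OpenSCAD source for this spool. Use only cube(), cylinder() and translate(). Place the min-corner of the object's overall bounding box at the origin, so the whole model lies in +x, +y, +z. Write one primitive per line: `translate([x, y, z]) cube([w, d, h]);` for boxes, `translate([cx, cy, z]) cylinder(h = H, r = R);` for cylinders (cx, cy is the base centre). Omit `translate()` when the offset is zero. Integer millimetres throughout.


translate([144, 144, 0]) cylinder(h = 13, r = 144);
translate([144, 144, 13]) cylinder(h = 130, r = 67);
translate([144, 144, 143]) cylinder(h = 13, r = 144);


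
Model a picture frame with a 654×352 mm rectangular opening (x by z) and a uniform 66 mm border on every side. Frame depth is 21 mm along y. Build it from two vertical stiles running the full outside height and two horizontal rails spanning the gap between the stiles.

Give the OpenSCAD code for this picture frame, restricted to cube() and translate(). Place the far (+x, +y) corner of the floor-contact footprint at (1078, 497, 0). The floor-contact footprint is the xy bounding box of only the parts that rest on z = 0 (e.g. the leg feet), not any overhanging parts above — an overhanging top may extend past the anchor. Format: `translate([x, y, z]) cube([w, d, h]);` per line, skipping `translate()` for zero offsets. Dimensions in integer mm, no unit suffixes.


translate([292, 476, 0]) cube([66, 21, 484]);
translate([1012, 476, 0]) cube([66, 21, 484]);
translate([358, 476, 0]) cube([654, 21, 66]);
translate([358, 476, 418]) cube([654, 21, 66]);


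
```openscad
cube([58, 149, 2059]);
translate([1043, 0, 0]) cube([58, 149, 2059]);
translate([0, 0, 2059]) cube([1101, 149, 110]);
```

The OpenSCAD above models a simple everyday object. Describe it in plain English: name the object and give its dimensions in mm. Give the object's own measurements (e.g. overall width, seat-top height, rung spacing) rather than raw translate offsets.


A door frame. The clear opening is 985 mm wide and 2059 mm high. Two 58 mm wide jambs, 149 mm deep, stand either side of the opening from the floor to the top of the opening. A 110 mm thick head sits across the top of both jambs, spanning the full outside width of the frame.


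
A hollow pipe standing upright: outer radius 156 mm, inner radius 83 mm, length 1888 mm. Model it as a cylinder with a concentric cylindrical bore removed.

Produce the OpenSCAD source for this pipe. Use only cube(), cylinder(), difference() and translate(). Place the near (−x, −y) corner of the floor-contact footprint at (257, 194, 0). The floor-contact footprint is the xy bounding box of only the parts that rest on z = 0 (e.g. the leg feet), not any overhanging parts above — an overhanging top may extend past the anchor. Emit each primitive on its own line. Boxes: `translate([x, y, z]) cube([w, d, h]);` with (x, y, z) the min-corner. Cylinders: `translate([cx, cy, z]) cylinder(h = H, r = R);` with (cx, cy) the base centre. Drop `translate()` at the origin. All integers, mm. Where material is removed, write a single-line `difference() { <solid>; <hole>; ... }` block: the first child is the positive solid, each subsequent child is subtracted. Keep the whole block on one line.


difference() { translate([413, 350, 0]) cylinder(h = 1888, r = 156); translate([413, 350, 0]) cylinder(h = 1888, r = 83); }


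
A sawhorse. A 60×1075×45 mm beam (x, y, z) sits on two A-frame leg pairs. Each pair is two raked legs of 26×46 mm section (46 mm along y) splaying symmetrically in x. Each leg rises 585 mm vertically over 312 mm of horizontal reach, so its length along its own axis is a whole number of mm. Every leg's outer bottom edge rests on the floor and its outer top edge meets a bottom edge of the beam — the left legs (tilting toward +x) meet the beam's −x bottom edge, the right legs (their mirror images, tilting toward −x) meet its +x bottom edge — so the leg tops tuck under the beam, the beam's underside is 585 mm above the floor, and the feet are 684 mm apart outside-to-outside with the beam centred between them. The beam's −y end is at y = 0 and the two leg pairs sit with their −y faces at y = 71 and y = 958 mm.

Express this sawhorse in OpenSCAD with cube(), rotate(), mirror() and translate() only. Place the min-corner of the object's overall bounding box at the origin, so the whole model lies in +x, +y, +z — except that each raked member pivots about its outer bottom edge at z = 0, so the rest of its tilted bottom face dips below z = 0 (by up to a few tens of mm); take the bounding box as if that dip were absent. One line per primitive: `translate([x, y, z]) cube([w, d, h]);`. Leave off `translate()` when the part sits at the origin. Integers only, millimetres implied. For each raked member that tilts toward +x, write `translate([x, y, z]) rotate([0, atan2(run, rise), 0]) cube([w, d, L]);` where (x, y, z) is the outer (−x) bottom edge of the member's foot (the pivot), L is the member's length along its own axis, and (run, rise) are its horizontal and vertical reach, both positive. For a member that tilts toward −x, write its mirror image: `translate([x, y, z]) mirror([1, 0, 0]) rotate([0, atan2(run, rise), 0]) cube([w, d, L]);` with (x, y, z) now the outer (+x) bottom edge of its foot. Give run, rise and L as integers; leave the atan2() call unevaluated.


translate([312, 0, 585]) cube([60, 1075, 45]);
translate([0, 71, 0]) rotate([0, atan2(312, 585), 0]) cube([26, 46, 663]);
translate([684, 71, 0]) mirror([1, 0, 0]) rotate([0, atan2(312, 585), 0]) cube([26, 46, 663]);
translate([0, 958, 0]) rotate([0, atan2(312, 585), 0]) cube([26, 46, 663]);
translate([684, 958, 0]) mirror([1, 0, 0]) rotate([0, atan2(312, 585), 0]) cube([26, 46, 663]);


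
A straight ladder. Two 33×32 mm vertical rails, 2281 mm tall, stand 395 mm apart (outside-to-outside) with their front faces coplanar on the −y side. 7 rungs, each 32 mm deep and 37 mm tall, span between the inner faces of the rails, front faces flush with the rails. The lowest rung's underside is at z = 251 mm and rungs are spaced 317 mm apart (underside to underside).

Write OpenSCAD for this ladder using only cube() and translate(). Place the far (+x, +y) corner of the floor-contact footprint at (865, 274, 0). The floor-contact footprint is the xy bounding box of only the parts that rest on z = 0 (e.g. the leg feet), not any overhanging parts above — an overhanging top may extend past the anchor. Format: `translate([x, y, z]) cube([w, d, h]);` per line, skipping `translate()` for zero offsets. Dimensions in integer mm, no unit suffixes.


// rung span = 395 - 2*33 = 329
// rung[k] z = 251 + k*317
translate([470, 242, 0]) cube([33, 32, 2281]);
translate([832, 242, 0]) cube([33, 32, 2281]);
translate([503, 242, 251]) cube([329, 32, 37]);
translate([503, 242, 568]) cube([329, 32, 37]);
translate([503, 242, 885]) cube([329, 32, 37]);
translate([503, 242, 1202]) cube([329, 32, 37]);
translate([503, 242, 1519]) cube([329, 32, 37]);
translate([503, 242, 1836]) cube([329, 32, 37]);
translate([503, 242, 2153]) cube([329, 32, 37]);


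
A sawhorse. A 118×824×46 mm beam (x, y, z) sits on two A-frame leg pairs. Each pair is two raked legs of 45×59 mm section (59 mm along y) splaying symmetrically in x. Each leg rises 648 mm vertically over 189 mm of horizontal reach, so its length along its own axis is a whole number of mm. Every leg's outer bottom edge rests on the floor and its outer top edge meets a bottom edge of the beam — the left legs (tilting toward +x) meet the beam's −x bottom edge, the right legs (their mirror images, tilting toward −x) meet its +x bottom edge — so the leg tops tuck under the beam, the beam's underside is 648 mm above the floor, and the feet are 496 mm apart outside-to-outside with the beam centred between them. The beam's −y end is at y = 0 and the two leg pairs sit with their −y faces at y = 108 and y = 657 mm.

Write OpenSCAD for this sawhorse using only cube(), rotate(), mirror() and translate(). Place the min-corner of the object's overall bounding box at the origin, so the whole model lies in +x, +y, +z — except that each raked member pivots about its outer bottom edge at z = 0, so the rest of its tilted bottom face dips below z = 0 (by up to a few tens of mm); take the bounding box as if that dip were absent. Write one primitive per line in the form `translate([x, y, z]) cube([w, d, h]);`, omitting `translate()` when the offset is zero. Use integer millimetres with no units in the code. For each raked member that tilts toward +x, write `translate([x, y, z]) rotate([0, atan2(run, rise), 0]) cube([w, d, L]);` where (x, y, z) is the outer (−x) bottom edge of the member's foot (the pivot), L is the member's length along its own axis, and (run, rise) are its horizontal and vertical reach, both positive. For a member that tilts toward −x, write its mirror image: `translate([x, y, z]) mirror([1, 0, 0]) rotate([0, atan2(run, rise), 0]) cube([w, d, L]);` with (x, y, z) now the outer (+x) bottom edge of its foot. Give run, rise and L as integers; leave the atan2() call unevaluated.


translate([189, 0, 648]) cube([118, 824, 46]);
translate([0, 108, 0]) rotate([0, atan2(189, 648), 0]) cube([45, 59, 675]);
translate([496, 108, 0]) mirror([1, 0, 0]) rotate([0, atan2(189, 648), 0]) cube([45, 59, 675]);
translate([0, 657, 0]) rotate([0, atan2(189, 648), 0]) cube([45, 59, 675]);
translate([496, 657, 0]) mirror([1, 0, 0]) rotate([0, atan2(189, 648), 0]) cube([45, 59, 675]);


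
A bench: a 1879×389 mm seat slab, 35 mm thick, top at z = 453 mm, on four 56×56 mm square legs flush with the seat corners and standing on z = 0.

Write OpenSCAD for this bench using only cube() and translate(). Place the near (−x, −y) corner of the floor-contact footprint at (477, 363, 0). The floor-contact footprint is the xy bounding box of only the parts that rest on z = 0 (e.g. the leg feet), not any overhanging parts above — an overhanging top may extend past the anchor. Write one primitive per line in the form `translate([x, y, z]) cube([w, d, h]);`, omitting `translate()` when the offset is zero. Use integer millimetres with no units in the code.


translate([477, 363, 418]) cube([1879, 389, 35]);
translate([477, 363, 0]) cube([56, 56, 418]);
translate([477, 696, 0]) cube([56, 56, 418]);
translate([2300, 363, 0]) cube([56, 56, 418]);
translate([2300, 696, 0]) cube([56, 56, 418]);


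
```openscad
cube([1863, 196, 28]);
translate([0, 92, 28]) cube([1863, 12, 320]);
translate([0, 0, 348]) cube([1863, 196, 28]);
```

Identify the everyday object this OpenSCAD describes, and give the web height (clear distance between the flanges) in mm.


An I-beam. The web height is 320 mm.

Two wide flanges with a thin centred web — an I-beam. Overall 376 mm minus two 28 mm flanges gives a web of 376 − 2·28 = 320 mm.


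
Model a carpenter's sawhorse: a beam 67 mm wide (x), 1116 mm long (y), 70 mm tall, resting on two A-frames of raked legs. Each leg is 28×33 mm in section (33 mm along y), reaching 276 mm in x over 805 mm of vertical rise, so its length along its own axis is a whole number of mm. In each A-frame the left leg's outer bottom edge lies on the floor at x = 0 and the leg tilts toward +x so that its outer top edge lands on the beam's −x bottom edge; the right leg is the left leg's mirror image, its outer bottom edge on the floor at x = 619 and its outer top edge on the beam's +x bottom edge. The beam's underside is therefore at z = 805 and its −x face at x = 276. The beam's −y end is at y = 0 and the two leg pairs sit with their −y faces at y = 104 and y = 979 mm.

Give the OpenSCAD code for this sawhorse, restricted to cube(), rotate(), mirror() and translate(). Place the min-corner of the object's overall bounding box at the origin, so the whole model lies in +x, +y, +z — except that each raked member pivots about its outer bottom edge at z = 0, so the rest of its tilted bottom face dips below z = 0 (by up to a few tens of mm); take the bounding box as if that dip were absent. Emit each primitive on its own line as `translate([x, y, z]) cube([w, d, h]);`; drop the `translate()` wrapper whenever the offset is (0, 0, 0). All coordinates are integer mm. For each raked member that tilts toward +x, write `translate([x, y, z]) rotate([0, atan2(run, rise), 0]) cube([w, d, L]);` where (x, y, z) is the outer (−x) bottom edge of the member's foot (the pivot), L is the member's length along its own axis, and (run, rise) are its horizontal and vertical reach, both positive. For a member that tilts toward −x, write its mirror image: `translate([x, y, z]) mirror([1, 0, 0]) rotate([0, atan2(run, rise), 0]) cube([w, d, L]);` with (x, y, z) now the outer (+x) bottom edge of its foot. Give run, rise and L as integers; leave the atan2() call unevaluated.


// leg length = √(276² + 805²) = 851
// right-leg outer foot x = 2·276 + 67 = 619
// beam min-corner = (276, 0, 805)
translate([276, 0, 805]) cube([67, 1116, 70]);
translate([0, 104, 0]) rotate([0, atan2(276, 805), 0]) cube([28, 33, 851]);
translate([619, 104, 0]) mirror([1, 0, 0]) rotate([0, atan2(276, 805), 0]) cube([28, 33, 851]);
translate([0, 979, 0]) rotate([0, atan2(276, 805), 0]) cube([28, 33, 851]);
translate([619, 979, 0]) mirror([1, 0, 0]) rotate([0, atan2(276, 805), 0]) cube([28, 33, 851]);


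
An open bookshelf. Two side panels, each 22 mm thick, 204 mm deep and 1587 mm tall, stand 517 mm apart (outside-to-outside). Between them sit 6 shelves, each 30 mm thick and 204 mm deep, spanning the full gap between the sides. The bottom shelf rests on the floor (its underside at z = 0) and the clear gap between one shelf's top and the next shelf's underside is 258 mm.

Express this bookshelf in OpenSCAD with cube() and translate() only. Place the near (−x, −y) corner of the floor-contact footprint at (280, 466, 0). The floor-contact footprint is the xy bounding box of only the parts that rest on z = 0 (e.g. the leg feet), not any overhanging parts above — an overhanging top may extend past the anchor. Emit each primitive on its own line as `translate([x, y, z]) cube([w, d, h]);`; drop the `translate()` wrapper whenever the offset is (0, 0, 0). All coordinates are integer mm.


translate([280, 466, 0]) cube([22, 204, 1587]);
translate([775, 466, 0]) cube([22, 204, 1587]);
translate([302, 466, 0]) cube([473, 204, 30]);
translate([302, 466, 288]) cube([473, 204, 30]);
translate([302, 466, 576]) cube([473, 204, 30]);
translate([302, 466, 864]) cube([473, 204, 30]);
translate([302, 466, 1152]) cube([473, 204, 30]);
translate([302, 466, 1440]) cube([473, 204, 30]);


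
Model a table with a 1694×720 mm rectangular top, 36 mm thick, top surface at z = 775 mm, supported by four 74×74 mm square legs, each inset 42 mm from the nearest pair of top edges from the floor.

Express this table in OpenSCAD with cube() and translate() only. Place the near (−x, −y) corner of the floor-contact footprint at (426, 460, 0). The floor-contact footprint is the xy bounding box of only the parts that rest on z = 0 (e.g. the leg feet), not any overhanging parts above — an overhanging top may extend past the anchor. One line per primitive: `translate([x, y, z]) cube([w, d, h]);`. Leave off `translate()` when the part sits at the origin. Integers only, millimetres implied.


translate([384, 418, 739]) cube([1694, 720, 36]);
translate([426, 460, 0]) cube([74, 74, 739]);
translate([1962, 460, 0]) cube([74, 74, 739]);
translate([426, 1022, 0]) cube([74, 74, 739]);
translate([1962, 1022, 0]) cube([74, 74, 739]);


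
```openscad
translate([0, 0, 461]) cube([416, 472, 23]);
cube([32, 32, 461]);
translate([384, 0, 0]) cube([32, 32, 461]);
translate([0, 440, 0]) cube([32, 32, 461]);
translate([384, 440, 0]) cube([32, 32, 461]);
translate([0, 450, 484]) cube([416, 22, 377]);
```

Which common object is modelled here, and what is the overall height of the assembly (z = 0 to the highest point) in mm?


A chair. The overall height is 861 mm.

A slab on four corner posts with a tall panel at the back — a chair. The seat slab sits at z = 461 with thickness 23, and the 377 mm backrest starts at the seat top, so the overall height is 461 + 23 + 377 = 861 mm.


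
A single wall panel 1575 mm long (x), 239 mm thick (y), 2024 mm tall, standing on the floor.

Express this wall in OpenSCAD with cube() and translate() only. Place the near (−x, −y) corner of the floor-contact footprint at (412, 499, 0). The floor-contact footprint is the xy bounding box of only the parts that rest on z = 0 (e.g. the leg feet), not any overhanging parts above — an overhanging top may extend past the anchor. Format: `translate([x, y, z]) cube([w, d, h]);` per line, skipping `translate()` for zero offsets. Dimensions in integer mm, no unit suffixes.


translate([412, 499, 0]) cube([1575, 239, 2024]);


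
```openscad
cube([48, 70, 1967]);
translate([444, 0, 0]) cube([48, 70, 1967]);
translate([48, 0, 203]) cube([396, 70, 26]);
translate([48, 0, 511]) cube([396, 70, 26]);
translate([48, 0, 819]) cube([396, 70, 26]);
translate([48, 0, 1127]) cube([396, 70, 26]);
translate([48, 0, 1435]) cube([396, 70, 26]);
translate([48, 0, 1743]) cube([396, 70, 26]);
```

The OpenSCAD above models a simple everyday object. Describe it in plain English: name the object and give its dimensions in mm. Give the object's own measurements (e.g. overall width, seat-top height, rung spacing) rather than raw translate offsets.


A straight ladder. Two 48×70 mm vertical rails, 1967 mm tall, stand 492 mm apart (outside-to-outside) with their front faces coplanar on the −y side. 6 rungs, each 70 mm deep and 26 mm tall, span between the inner faces of the rails, front faces flush with the rails. The lowest rung's underside is at z = 203 mm and rungs are spaced 308 mm apart (underside to underside).


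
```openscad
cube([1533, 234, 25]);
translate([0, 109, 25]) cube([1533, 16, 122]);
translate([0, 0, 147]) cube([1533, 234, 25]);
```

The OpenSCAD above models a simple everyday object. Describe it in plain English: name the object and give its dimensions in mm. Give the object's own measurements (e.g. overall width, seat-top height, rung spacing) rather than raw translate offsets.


An I-beam lying along x, 1533 mm long. Overall section height 172 mm. Two flanges 234 mm wide (y) and 25 mm thick, one on the floor and one at the top; a web 16 mm thick runs between them, centred on the flange width.
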